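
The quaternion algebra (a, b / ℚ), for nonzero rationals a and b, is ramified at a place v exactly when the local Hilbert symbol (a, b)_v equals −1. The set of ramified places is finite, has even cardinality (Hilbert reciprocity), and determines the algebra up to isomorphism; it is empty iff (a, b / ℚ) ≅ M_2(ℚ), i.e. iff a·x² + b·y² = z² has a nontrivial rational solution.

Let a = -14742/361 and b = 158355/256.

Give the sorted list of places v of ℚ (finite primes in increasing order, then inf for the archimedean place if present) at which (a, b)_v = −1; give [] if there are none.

Mod squares: a ≡ -182, b ≡ 1955. Check v ∈ {∞, 2, 3, 5, 7, 13, 17, 19, 23}.
v=7: a=7^1·(≡2), b=7^0·(≡2) mod 7; (2|7)=+1, (2|7)=+1; (−1)^{1·0·3}·(+1)^0·(+1)^1 = +1.
v=5: a=5^0·(≡3), b=5^1·(≡1) mod 5; (3|5)=-1, (1|5)=+1; (−1)^{0·1·2}·(-1)^1·(+1)^0 = -1.
v=2: v_2(a)=1, v_2(b)=-8; units ≡ 5, 3 (mod 8); ε·ε+αω+βω = 0·1+1·1+-8·1 ≡ 1  ⇒  (a,b)_2 = -1.
v=3: a=3^4·(≡1), b=3^4·(≡2) mod 3; (1|3)=+1, (2|3)=-1; (−1)^{4·4·1}·(+1)^4·(-1)^4 = +1.
v=∞: -182 < 0 and 1955 > 0  ⇒  (a,b)_∞ = +1.
v=13: a=13^1·(≡1), b=13^0·(≡6) mod 13; (1|13)=+1, (6|13)=-1; (−1)^{1·0·6}·(+1)^0·(-1)^1 = -1.
v=19: a=19^-2·(≡2), b=19^0·(≡1) mod 19; (2|19)=-1, (1|19)=+1; (−1)^{-2·0·9}·(-1)^0·(+1)^-2 = +1.
v=17: a=17^0·(≡12), b=17^1·(≡16) mod 17; (12|17)=-1, (16|17)=+1; (−1)^{0·1·8}·(-1)^1·(+1)^0 = -1.
v=23: a=23^0·(≡13), b=23^1·(≡18) mod 23; (13|23)=+1, (18|23)=+1; (−1)^{0·1·11}·(+1)^1·(+1)^0 = +1.
|Ram(-182, 1955)| = 4, even; anisotropic at {2, 5, 13, 17}.

[2, 5, 13, 17]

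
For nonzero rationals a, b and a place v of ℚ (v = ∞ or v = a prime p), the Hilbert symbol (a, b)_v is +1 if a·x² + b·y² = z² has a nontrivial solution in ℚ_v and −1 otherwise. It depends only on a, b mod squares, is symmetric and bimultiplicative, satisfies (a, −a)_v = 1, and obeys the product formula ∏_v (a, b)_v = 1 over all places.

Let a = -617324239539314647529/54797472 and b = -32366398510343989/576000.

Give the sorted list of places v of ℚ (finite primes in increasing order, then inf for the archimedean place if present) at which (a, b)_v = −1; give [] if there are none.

[5, 23, 29, 43, 53, inf]

Mod squares: a ≡ -4097642, b ≡ -135242674210. Check v ∈ {∞, 2, 3, 5, 7, 13, 17, 23, 29, 31, 41, 43, 53}.
v=∞: -4097642 < 0 and -135242674210 < 0  ⇒  (a,b)_∞ = -1.
v=53: a=53^1·(≡10), b=53^1·(≡31) mod 53; (10|53)=+1, (31|53)=-1; (−1)^{1·1·26}·(+1)^1·(-1)^1 = -1.
v=3: a=3^-10·(≡1), b=3^-2·(≡2) mod 3; (1|3)=+1, (2|3)=-1; (−1)^{-10·-2·1}·(+1)^-2·(-1)^-10 = +1.
v=2: v_2(a)=-5, v_2(b)=-9; units ≡ 3, 7 (mod 8); ε·ε+αω+βω = 1·1+-5·0+-9·1 ≡ 0  ⇒  (a,b)_2 = +1.
v=41: a=41^2·(≡4), b=41^1·(≡34) mod 41; (4|41)=+1, (34|41)=-1; (−1)^{2·1·20}·(+1)^1·(-1)^2 = +1.
v=31: a=31^1·(≡25), b=31^1·(≡27) mod 31; (25|31)=+1, (27|31)=-1; (−1)^{1·1·15}·(+1)^1·(-1)^1 = +1.
v=23: a=23^2·(≡7), b=23^1·(≡17) mod 23; (7|23)=-1, (17|23)=-1; (−1)^{2·1·11}·(-1)^1·(-1)^2 = -1.
v=43: a=43^1·(≡39), b=43^1·(≡30) mod 43; (39|43)=-1, (30|43)=-1; (−1)^{1·1·21}·(-1)^1·(-1)^1 = -1.
v=13: a=13^0·(≡3), b=13^2·(≡2) mod 13; (3|13)=+1, (2|13)=-1; (−1)^{0·2·6}·(+1)^2·(-1)^0 = +1.
v=29: a=29^-1·(≡10), b=29^1·(≡24) mod 29; (10|29)=-1, (24|29)=+1; (−1)^{-1·1·14}·(-1)^1·(+1)^-1 = -1.
v=7: a=7^6·(≡2), b=7^3·(≡4) mod 7; (2|7)=+1, (4|7)=+1; (−1)^{6·3·3}·(+1)^3·(+1)^6 = +1.
v=17: a=17^4·(≡8), b=17^2·(≡9) mod 17; (8|17)=+1, (9|17)=+1; (−1)^{4·2·8}·(+1)^2·(+1)^4 = +1.
v=5: a=5^0·(≡3), b=5^-3·(≡2) mod 5; (3|5)=-1, (2|5)=-1; (−1)^{0·-3·2}·(-1)^-3·(-1)^0 = -1.
Ram(-4097642, -135242674210) = {5, 23, 29, 43, 53, ∞}; no ℚ_5-point on the conic.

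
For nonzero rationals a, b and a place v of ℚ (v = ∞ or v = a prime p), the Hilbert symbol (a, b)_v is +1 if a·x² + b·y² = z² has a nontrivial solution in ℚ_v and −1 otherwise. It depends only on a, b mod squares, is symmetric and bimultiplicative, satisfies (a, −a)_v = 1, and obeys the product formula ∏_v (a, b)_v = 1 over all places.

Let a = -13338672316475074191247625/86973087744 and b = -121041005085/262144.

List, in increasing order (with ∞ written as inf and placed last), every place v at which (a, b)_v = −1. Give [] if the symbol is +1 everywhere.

[2, 5, 19, inf]

Mod squares: a ≡ -1505, b ≡ -657685. Check v ∈ {∞, 2, 3, 5, 7, 11, 13, 19, 23, 43}.
v=3: a=3^-4·(≡1), b=3^2·(≡2) mod 3; (1|3)=+1, (2|3)=-1; (−1)^{-4·2·1}·(+1)^2·(-1)^-4 = +1.
v=2: v_2(a)=-30, v_2(b)=-18; units ≡ 7, 3 (mod 8); ε·ε+αω+βω = 1·1+-30·1+-18·0 ≡ 1  ⇒  (a,b)_2 = -1.
v=11: a=11^4·(≡10), b=11^2·(≡5) mod 11; (10|11)=-1, (5|11)=+1; (−1)^{4·2·5}·(-1)^2·(+1)^4 = +1.
v=23: a=23^2·(≡18), b=23^1·(≡20) mod 23; (18|23)=+1, (20|23)=-1; (−1)^{2·1·11}·(+1)^1·(-1)^2 = +1.
v=5: a=5^3·(≡1), b=5^1·(≡2) mod 5; (1|5)=+1, (2|5)=-1; (−1)^{3·1·2}·(+1)^1·(-1)^3 = -1.
v=43: a=43^3·(≡2), b=43^1·(≡25) mod 43; (2|43)=-1, (25|43)=+1; (−1)^{3·1·21}·(-1)^1·(+1)^3 = +1.
v=∞: -1505 < 0 and -657685 < 0  ⇒  (a,b)_∞ = -1.
v=7: a=7^5·(≡2), b=7^1·(≡3) mod 7; (2|7)=+1, (3|7)=-1; (−1)^{5·1·3}·(+1)^1·(-1)^5 = +1.
v=19: a=19^2·(≡10), b=19^1·(≡2) mod 19; (10|19)=-1, (2|19)=-1; (−1)^{2·1·9}·(-1)^1·(-1)^2 = -1.
v=13: a=13^4·(≡10), b=13^2·(≡7) mod 13; (10|13)=+1, (7|13)=-1; (−1)^{4·2·6}·(+1)^2·(-1)^4 = +1.
|Ram(-1505, -657685)| = 4, even; anisotropic at {2, 5, 19, ∞}.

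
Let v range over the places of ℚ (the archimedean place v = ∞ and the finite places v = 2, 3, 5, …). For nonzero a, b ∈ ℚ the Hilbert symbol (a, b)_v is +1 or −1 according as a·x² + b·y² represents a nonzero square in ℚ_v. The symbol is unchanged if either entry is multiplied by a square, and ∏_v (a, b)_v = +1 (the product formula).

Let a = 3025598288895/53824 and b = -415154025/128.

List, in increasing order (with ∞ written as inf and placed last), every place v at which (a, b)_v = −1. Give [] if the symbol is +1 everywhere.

[2, 3, 5, 13]

Mod squares: a ≡ 255, b ≡ -30498. Check v ∈ {∞, 2, 3, 5, 7, 11, 13, 17, 19, 23, 29}.
v=29: a=29^-2·(≡20), b=29^0·(≡12) mod 29; (20|29)=+1, (12|29)=-1; (−1)^{-2·0·14}·(+1)^0·(-1)^-2 = +1.
v=3: a=3^5·(≡1), b=3^3·(≡1) mod 3; (1|3)=+1, (1|3)=+1; (−1)^{5·3·1}·(+1)^3·(+1)^5 = -1.
v=17: a=17^1·(≡4), b=17^1·(≡13) mod 17; (4|17)=+1, (13|17)=+1; (−1)^{1·1·8}·(+1)^1·(+1)^1 = +1.
v=5: a=5^1·(≡1), b=5^2·(≡3) mod 5; (1|5)=+1, (3|5)=-1; (−1)^{1·2·2}·(+1)^2·(-1)^1 = -1.
v=∞: 255 > 0 and -30498 < 0  ⇒  (a,b)_∞ = +1.
v=7: a=7^4·(≡6), b=7^0·(≡4) mod 7; (6|7)=-1, (4|7)=+1; (−1)^{4·0·3}·(-1)^0·(+1)^4 = +1.
v=13: a=13^2·(≡7), b=13^1·(≡11) mod 13; (7|13)=-1, (11|13)=-1; (−1)^{2·1·6}·(-1)^1·(-1)^2 = -1.
v=11: a=11^0·(≡6), b=11^2·(≡1) mod 11; (6|11)=-1, (1|11)=+1; (−1)^{0·2·5}·(-1)^2·(+1)^0 = +1.
v=23: a=23^0·(≡12), b=23^1·(≡12) mod 23; (12|23)=+1, (12|23)=+1; (−1)^{0·1·11}·(+1)^1·(+1)^0 = +1.
v=2: v_2(a)=-6, v_2(b)=-7; units ≡ 7, 7 (mod 8); ε·ε+αω+βω = 1·1+-6·0+-7·0 ≡ 1  ⇒  (a,b)_2 = -1.
v=19: a=19^2·(≡3), b=19^0·(≡7) mod 19; (3|19)=-1, (7|19)=+1; (−1)^{2·0·9}·(-1)^0·(+1)^2 = +1.
(255, -30498 / ℚ) ramifies at {2, 3, 5, 13}: a division algebra.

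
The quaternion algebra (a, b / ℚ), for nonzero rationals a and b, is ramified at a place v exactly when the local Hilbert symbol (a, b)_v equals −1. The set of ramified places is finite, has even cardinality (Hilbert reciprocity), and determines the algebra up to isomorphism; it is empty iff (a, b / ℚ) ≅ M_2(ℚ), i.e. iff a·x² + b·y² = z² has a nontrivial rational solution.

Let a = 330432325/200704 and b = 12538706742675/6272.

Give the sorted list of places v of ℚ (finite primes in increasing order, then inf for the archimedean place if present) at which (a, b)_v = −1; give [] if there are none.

[2, 23, 41, 43]

Mod squares: a ≡ 36613, b ≡ 3811606. Check v ∈ {∞, 2, 3, 5, 7, 19, 23, 41, 43, 47}.
v=∞: 36613 > 0 and 3811606 > 0  ⇒  (a,b)_∞ = +1.
v=3: a=3^0·(≡1), b=3^6·(≡1) mod 3; (1|3)=+1, (1|3)=+1; (−1)^{0·6·1}·(+1)^6·(+1)^0 = +1.
v=2: v_2(a)=-12, v_2(b)=-7; units ≡ 5, 3 (mod 8); ε·ε+αω+βω = 0·1+-12·1+-7·1 ≡ 1  ⇒  (a,b)_2 = -1.
v=23: a=23^0·(≡7), b=23^1·(≡20) mod 23; (7|23)=-1, (20|23)=-1; (−1)^{0·1·11}·(-1)^1·(-1)^0 = -1.
v=19: a=19^3·(≡15), b=19^2·(≡16) mod 19; (15|19)=-1, (16|19)=+1; (−1)^{3·2·9}·(-1)^2·(+1)^3 = +1.
v=43: a=43^0·(≡5), b=43^1·(≡20) mod 43; (5|43)=-1, (20|43)=-1; (−1)^{0·1·21}·(-1)^1·(-1)^0 = -1.
v=47: a=47^1·(≡12), b=47^1·(≡40) mod 47; (12|47)=+1, (40|47)=-1; (−1)^{1·1·23}·(+1)^1·(-1)^1 = +1.
v=5: a=5^2·(≡2), b=5^2·(≡1) mod 5; (2|5)=-1, (1|5)=+1; (−1)^{2·2·2}·(-1)^2·(+1)^2 = +1.
v=41: a=41^1·(≡36), b=41^1·(≡38) mod 41; (36|41)=+1, (38|41)=-1; (−1)^{1·1·20}·(+1)^1·(-1)^1 = -1.
v=7: a=7^-2·(≡6), b=7^-2·(≡4) mod 7; (6|7)=-1, (4|7)=+1; (−1)^{-2·-2·3}·(-1)^-2·(+1)^-2 = +1.
(36613, 3811606 / ℚ) ramifies at {2, 23, 41, 43}: a division algebra.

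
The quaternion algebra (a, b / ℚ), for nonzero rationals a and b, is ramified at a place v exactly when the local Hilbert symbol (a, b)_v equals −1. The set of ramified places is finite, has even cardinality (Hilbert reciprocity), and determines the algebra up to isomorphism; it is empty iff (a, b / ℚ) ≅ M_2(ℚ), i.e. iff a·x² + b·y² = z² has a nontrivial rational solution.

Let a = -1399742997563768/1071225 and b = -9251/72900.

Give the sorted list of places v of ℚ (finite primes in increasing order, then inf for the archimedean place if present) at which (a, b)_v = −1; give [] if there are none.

[2, 13, 17, inf]

(a, b) ≡ (-4862, -11) mod (ℚ^×)²; places V = {2, 3, 5, 11, 13, 17, 23, 29, ∞}.
(a,b)_11: α=3, u≡1; β=1, v≡2 (mod 11); (1|11)=+1, (2|11)=-1; sign (−1)^1·+1^1·-1^3 = +1.
(a,b)_23: α=-2, u≡7; β=0, v≡12 (mod 23); (7|23)=-1, (12|23)=+1; sign (−1)^0·-1^0·+1^-2 = +1.
(a,b)_29: α=6, u≡15; β=2, v≡26 (mod 29); (15|29)=-1, (26|29)=-1; sign (−1)^0·-1^2·-1^6 = +1.
(a,b)_2: α=3, β=-2; u≡1, v≡5 (mod 8); ε(u)ε(v)=0·0, αω(v)=3·1, βω(u)=-2·0; sum ≡ 1  ⇒  -1.
(a,b)_13: α=1, u≡4; β=0, v≡2 (mod 13); (4|13)=+1, (2|13)=-1; sign (−1)^0·+1^0·-1^1 = -1.
(a,b)_∞: sgn(-4862)=−, sgn(-11)=−, so -1.
(a,b)_5: α=-2, u≡3; β=-2, v≡4 (mod 5); (3|5)=-1, (4|5)=+1; sign (−1)^0·-1^-2·+1^-2 = +1.
(a,b)_3: α=-4, u≡1; β=-6, v≡1 (mod 3); (1|3)=+1, (1|3)=+1; sign (−1)^0·+1^-6·+1^-4 = +1.
(a,b)_17: α=1, u≡12; β=0, v≡12 (mod 17); (12|17)=-1, (12|17)=-1; sign (−1)^0·-1^0·-1^1 = -1.
(-4862, -11 / ℚ) ramifies at {2, 13, 17, ∞}: a division algebra.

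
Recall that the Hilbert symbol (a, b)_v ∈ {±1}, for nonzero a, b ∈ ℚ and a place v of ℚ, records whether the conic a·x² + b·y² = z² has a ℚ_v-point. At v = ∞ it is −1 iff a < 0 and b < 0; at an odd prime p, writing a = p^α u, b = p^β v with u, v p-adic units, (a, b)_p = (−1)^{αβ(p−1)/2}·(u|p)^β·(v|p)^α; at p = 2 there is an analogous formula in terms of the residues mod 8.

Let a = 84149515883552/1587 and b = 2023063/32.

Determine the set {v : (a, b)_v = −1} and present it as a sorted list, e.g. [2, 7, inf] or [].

(a, b) ≡ (482406, 82574) mod (ℚ^×)²; places V = {2, 3, 7, 19, 23, 37, 41, 43, 53, ∞}.
(a,b)_3: α=-1, u≡2; β=0, v≡2 (mod 3); (2|3)=-1, (2|3)=-1; sign (−1)^0·-1^0·-1^-1 = -1.
(a,b)_37: α=1, u≡19; β=0, v≡12 (mod 37); (19|37)=-1, (12|37)=+1; sign (−1)^0·-1^0·+1^1 = +1.
(a,b)_43: α=2, u≡34; β=0, v≡4 (mod 43); (34|43)=-1, (4|43)=+1; sign (−1)^0·-1^0·+1^2 = +1.
(a,b)_23: α=-2, u≡13; β=0, v≡16 (mod 23); (13|23)=+1, (16|23)=+1; sign (−1)^0·+1^0·+1^-2 = +1.
(a,b)_19: α=2, u≡15; β=1, v≡3 (mod 19); (15|19)=-1, (3|19)=-1; sign (−1)^0·-1^1·-1^2 = -1.
(a,b)_41: α=1, u≡32; β=1, v≡16 (mod 41); (32|41)=+1, (16|41)=+1; sign (−1)^0·+1^1·+1^1 = +1.
(a,b)_7: α=2, u≡1; β=2, v≡2 (mod 7); (1|7)=+1, (2|7)=+1; sign (−1)^0·+1^2·+1^2 = +1.
(a,b)_∞: sgn(482406)=+, sgn(82574)=+, so +1.
(a,b)_2: α=5, β=-5; u≡3, v≡7 (mod 8); ε(u)ε(v)=1·1, αω(v)=5·0, βω(u)=-5·1; sum ≡ 0  ⇒  +1.
(a,b)_53: α=1, u≡51; β=1, v≡2 (mod 53); (51|53)=-1, (2|53)=-1; sign (−1)^0·-1^1·-1^1 = +1.
|Ram(482406, 82574)| = 2, even; anisotropic at {3, 19}.

[3, 19]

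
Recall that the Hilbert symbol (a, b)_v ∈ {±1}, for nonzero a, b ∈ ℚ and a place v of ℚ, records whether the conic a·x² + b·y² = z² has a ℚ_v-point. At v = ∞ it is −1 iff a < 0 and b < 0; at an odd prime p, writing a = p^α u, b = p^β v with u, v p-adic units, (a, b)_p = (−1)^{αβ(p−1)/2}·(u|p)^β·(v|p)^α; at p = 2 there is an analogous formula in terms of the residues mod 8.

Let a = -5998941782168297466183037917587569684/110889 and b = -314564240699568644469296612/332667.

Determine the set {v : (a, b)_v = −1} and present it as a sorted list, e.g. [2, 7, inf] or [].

[3, 11, 19, inf]

(a, b) ≡ (-20604181, -136059) mod (ℚ^×)²; places V = {2, 3, 7, 11, 13, 19, 29, 31, 37, 41, 43, 47, ∞}.
(a,b)_7: α=0, u≡2; β=1, v≡2 (mod 7); (2|7)=+1, (2|7)=+1; sign (−1)^0·+1^1·+1^0 = +1.
(a,b)_13: α=3, u≡12; β=2, v≡1 (mod 13); (12|13)=+1, (1|13)=+1; sign (−1)^0·+1^2·+1^3 = +1.
(a,b)_41: α=3, u≡8; β=2, v≡32 (mod 41); (8|41)=+1, (32|41)=+1; sign (−1)^0·+1^2·+1^3 = +1.
(a,b)_29: α=3, u≡2; β=2, v≡13 (mod 29); (2|29)=-1, (13|29)=+1; sign (−1)^0·-1^2·+1^3 = +1.
(a,b)_19: α=2, u≡14; β=1, v≡12 (mod 19); (14|19)=-1, (12|19)=-1; sign (−1)^0·-1^1·-1^2 = -1.
(a,b)_43: α=5, u≡24; β=4, v≡38 (mod 43); (24|43)=+1, (38|43)=+1; sign (−1)^0·+1^4·+1^5 = +1.
(a,b)_11: α=2, u≡2; β=1, v≡6 (mod 11); (2|11)=-1, (6|11)=-1; sign (−1)^0·-1^1·-1^2 = -1.
(a,b)_∞: sgn(-20604181)=−, sgn(-136059)=−, so -1.
(a,b)_47: α=2, u≡7; β=2, v≡14 (mod 47); (7|47)=+1, (14|47)=+1; sign (−1)^0·+1^2·+1^2 = +1.
(a,b)_2: α=2, β=2; u≡3, v≡5 (mod 8); ε(u)ε(v)=1·0, αω(v)=2·1, βω(u)=2·1; sum ≡ 0  ⇒  +1.
(a,b)_31: α=5, u≡9; β=3, v≡29 (mod 31); (9|31)=+1, (29|31)=-1; sign (−1)^1·+1^3·-1^5 = +1.
(a,b)_3: α=-4, u≡2; β=-5, v≡1 (mod 3); (2|3)=-1, (1|3)=+1; sign (−1)^0·-1^-5·+1^-4 = -1.
(a,b)_37: α=-2, u≡9; β=-2, v≡21 (mod 37); (9|37)=+1, (21|37)=+1; sign (−1)^0·+1^-2·+1^-2 = +1.
|Ram(-20604181, -136059)| = 4, even; anisotropic at {3, 11, 19, ∞}.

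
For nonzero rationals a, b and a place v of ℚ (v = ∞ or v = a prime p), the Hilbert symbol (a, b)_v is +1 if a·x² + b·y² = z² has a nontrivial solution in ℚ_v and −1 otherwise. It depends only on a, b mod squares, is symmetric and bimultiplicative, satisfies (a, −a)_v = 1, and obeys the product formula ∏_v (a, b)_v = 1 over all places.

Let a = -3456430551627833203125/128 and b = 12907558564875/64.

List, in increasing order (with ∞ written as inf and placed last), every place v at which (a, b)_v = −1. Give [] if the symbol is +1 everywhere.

[]

(a, b) ≡ (-3306, 20995) mod (ℚ^×)²; places V = {2, 3, 5, 13, 17, 19, 29, ∞}.
(a,b)_∞: sgn(-3306)=−, sgn(20995)=+, so +1.
(a,b)_5: α=8, u≡4; β=3, v≡1 (mod 5); (4|5)=+1, (1|5)=+1; sign (−1)^0·+1^3·+1^8 = +1.
(a,b)_19: α=5, u≡9; β=3, v≡10 (mod 19); (9|19)=+1, (10|19)=-1; sign (−1)^1·+1^3·-1^5 = +1.
(a,b)_3: α=1, u≡2; β=4, v≡1 (mod 3); (2|3)=-1, (1|3)=+1; sign (−1)^0·-1^4·+1^1 = +1.
(a,b)_13: α=2, u≡9; β=1, v≡4 (mod 13); (9|13)=+1, (4|13)=+1; sign (−1)^0·+1^1·+1^2 = +1.
(a,b)_2: α=-7, β=-6; u≡3, v≡3 (mod 8); ε(u)ε(v)=1·1, αω(v)=-7·1, βω(u)=-6·1; sum ≡ 0  ⇒  +1.
(a,b)_29: α=3, u≡8; β=2, v≡6 (mod 29); (8|29)=-1, (6|29)=+1; sign (−1)^0·-1^2·+1^3 = +1.
(a,b)_17: α=2, u≡13; β=1, v≡11 (mod 17); (13|17)=+1, (11|17)=-1; sign (−1)^0·+1^1·-1^2 = +1.
Ram(a, b) = ∅: the form -3306·x² + 20995·y² − z² is isotropic over every ℚ_v, so by Hasse–Minkowski it is isotropic over ℚ.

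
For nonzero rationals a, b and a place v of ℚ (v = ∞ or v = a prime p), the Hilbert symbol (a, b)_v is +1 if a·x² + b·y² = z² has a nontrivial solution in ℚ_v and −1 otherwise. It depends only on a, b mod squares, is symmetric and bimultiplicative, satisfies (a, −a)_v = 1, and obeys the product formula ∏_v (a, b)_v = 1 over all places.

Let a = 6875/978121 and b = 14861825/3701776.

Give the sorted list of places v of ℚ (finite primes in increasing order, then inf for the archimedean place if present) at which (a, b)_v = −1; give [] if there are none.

(a, b) ≡ (11, 17) mod (ℚ^×)²; places V = {2, 5, 11, 13, 17, 23, 37, 43, ∞}.
(a,b)_37: α=0, u≡4; β=-2, v≡24 (mod 37); (4|37)=+1, (24|37)=-1; sign (−1)^0·+1^-2·-1^0 = +1.
(a,b)_43: α=-2, u≡36; β=0, v≡17 (mod 43); (36|43)=+1, (17|43)=+1; sign (−1)^0·+1^0·+1^-2 = +1.
(a,b)_11: α=1, u≡9; β=2, v≡10 (mod 11); (9|11)=+1, (10|11)=-1; sign (−1)^0·+1^2·-1^1 = -1.
(a,b)_2: α=0, β=-4; u≡3, v≡1 (mod 8); ε(u)ε(v)=1·0, αω(v)=0·0, βω(u)=-4·1; sum ≡ 0  ⇒  +1.
(a,b)_23: α=-2, u≡10; β=0, v≡17 (mod 23); (10|23)=-1, (17|23)=-1; sign (−1)^0·-1^0·-1^-2 = +1.
(a,b)_5: α=4, u≡1; β=2, v≡3 (mod 5); (1|5)=+1, (3|5)=-1; sign (−1)^0·+1^2·-1^4 = +1.
(a,b)_13: α=0, u≡11; β=-2, v≡9 (mod 13); (11|13)=-1, (9|13)=+1; sign (−1)^0·-1^-2·+1^0 = +1.
(a,b)_17: α=0, u≡14; β=3, v≡15 (mod 17); (14|17)=-1, (15|17)=+1; sign (−1)^0·-1^3·+1^0 = -1.
(a,b)_∞: sgn(11)=+, sgn(17)=+, so +1.
Ram(11, 17) = {11, 17}; no ℚ_11-point on the conic.

[11, 17]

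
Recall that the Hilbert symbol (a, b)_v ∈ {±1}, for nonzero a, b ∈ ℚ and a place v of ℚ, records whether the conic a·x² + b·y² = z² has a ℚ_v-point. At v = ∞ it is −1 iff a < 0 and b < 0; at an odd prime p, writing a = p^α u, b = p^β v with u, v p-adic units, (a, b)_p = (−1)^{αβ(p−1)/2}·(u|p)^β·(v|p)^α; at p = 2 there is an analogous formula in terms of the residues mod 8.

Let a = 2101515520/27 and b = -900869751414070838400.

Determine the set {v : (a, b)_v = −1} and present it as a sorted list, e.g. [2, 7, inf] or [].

[2, 19]

(a, b) ≡ (85215, -114114) mod (ℚ^×)²; places V = {2, 3, 5, 7, 11, 13, 17, 19, 23, ∞}.
(a,b)_∞: sgn(85215)=+, sgn(-114114)=−, so +1.
(a,b)_17: α=2, u≡10; β=2, v≡14 (mod 17); (10|17)=-1, (14|17)=-1; sign (−1)^0·-1^2·-1^2 = +1.
(a,b)_11: α=0, u≡1; β=1, v≡10 (mod 11); (1|11)=+1, (10|11)=-1; sign (−1)^0·+1^1·-1^0 = +1.
(a,b)_13: α=1, u≡1; β=3, v≡3 (mod 13); (1|13)=+1, (3|13)=+1; sign (−1)^0·+1^3·+1^1 = +1.
(a,b)_5: α=1, u≡2; β=2, v≡4 (mod 5); (2|5)=-1, (4|5)=+1; sign (−1)^0·-1^2·+1^1 = +1.
(a,b)_19: α=1, u≡11; β=3, v≡6 (mod 19); (11|19)=+1, (6|19)=+1; sign (−1)^1·+1^3·+1^1 = -1.
(a,b)_23: α=1, u≡18; β=4, v≡6 (mod 23); (18|23)=+1, (6|23)=+1; sign (−1)^0·+1^4·+1^1 = +1.
(a,b)_2: α=8, β=7; u≡7, v≡7 (mod 8); ε(u)ε(v)=1·1, αω(v)=8·0, βω(u)=7·0; sum ≡ 1  ⇒  -1.
(a,b)_3: α=-3, u≡1; β=1, v≡2 (mod 3); (1|3)=+1, (2|3)=-1; sign (−1)^1·+1^1·-1^-3 = +1.
(a,b)_7: α=0, u≡1; β=1, v≡1 (mod 7); (1|7)=+1, (1|7)=+1; sign (−1)^0·+1^1·+1^0 = +1.
(85215, -114114 / ℚ) ramifies at {2, 19}: a division algebra.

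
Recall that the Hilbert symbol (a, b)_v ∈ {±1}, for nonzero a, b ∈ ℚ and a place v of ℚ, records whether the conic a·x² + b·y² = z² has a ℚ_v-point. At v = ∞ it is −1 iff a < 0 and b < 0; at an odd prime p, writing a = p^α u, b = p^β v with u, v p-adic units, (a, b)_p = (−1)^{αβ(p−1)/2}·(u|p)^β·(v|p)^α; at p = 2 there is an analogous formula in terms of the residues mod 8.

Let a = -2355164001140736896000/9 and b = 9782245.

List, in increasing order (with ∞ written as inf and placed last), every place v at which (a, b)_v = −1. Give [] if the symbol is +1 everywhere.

[5, 11, 19, 37]

Mod squares: a ≡ -24035, b ≡ 80845. Check v ∈ {∞, 2, 3, 5, 11, 19, 23, 37}.
v=5: a=5^3·(≡3), b=5^1·(≡4) mod 5; (3|5)=-1, (4|5)=+1; (−1)^{3·1·2}·(-1)^1·(+1)^3 = -1.
v=19: a=19^3·(≡10), b=19^1·(≡12) mod 19; (10|19)=-1, (12|19)=-1; (−1)^{3·1·9}·(-1)^1·(-1)^3 = -1.
v=23: a=23^3·(≡2), b=23^1·(≡22) mod 23; (2|23)=+1, (22|23)=-1; (−1)^{3·1·11}·(+1)^1·(-1)^3 = +1.
v=∞: -24035 < 0 and 80845 > 0  ⇒  (a,b)_∞ = +1.
v=37: a=37^2·(≡29), b=37^1·(≡20) mod 37; (29|37)=-1, (20|37)=-1; (−1)^{2·1·18}·(-1)^1·(-1)^2 = -1.
v=11: a=11^5·(≡5), b=11^2·(≡6) mod 11; (5|11)=+1, (6|11)=-1; (−1)^{5·2·5}·(+1)^2·(-1)^5 = -1.
v=3: a=3^-2·(≡1), b=3^0·(≡1) mod 3; (1|3)=+1, (1|3)=+1; (−1)^{-2·0·1}·(+1)^0·(+1)^-2 = +1.
v=2: v_2(a)=10, v_2(b)=0; units ≡ 5, 5 (mod 8); ε·ε+αω+βω = 0·0+10·1+0·1 ≡ 0  ⇒  (a,b)_2 = +1.
Ram(-24035, 80845) = {5, 11, 19, 37}; no ℚ_5-point on the conic.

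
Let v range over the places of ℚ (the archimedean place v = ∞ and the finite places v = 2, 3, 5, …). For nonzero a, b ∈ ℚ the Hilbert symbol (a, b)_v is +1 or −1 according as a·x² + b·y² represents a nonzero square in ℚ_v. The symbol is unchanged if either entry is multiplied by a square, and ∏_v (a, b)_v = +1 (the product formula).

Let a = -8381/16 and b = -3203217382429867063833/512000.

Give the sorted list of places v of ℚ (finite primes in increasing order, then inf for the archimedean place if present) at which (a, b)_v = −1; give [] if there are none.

(a, b) ≡ (-29, -17645485) mod (ℚ^×)²; places V = {2, 3, 5, 11, 13, 17, 23, 29, 37, ∞}.
(a,b)_∞: sgn(-29)=−, sgn(-17645485)=−, so -1.
(a,b)_11: α=0, u≡9; β=3, v≡10 (mod 11); (9|11)=+1, (10|11)=-1; sign (−1)^0·+1^3·-1^0 = +1.
(a,b)_13: α=0, u≡10; β=3, v≡6 (mod 13); (10|13)=+1, (6|13)=-1; sign (−1)^0·+1^3·-1^0 = +1.
(a,b)_23: α=0, u≡21; β=1, v≡4 (mod 23); (21|23)=-1, (4|23)=+1; sign (−1)^0·-1^1·+1^0 = -1.
(a,b)_2: α=-4, β=-12; u≡3, v≡3 (mod 8); ε(u)ε(v)=1·1, αω(v)=-4·1, βω(u)=-12·1; sum ≡ 1  ⇒  -1.
(a,b)_37: α=0, u≡15; β=1, v≡16 (mod 37); (15|37)=-1, (16|37)=+1; sign (−1)^0·-1^1·+1^0 = -1.
(a,b)_5: α=0, u≡4; β=-3, v≡2 (mod 5); (4|5)=+1, (2|5)=-1; sign (−1)^0·+1^-3·-1^0 = +1.
(a,b)_3: α=0, u≡1; β=12, v≡2 (mod 3); (1|3)=+1, (2|3)=-1; sign (−1)^0·+1^12·-1^0 = +1.
(a,b)_29: α=1, u≡20; β=1, v≡24 (mod 29); (20|29)=+1, (24|29)=+1; sign (−1)^0·+1^1·+1^1 = +1.
(a,b)_17: α=2, u≡12; β=4, v≡7 (mod 17); (12|17)=-1, (7|17)=-1; sign (−1)^0·-1^4·-1^2 = +1.
|Ram(-29, -17645485)| = 4, even; anisotropic at {2, 23, 37, ∞}.

[2, 23, 37, inf]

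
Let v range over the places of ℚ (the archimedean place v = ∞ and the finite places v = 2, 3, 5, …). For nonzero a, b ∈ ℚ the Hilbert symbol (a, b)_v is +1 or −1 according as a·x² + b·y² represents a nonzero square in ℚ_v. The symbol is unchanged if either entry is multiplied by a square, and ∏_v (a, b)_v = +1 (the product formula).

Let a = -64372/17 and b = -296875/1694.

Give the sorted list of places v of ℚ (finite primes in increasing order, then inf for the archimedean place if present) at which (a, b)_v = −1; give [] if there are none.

Mod squares: a ≡ -2261, b ≡ -266. Check v ∈ {∞, 2, 5, 7, 11, 17, 19}.
v=5: a=5^0·(≡4), b=5^6·(≡4) mod 5; (4|5)=+1, (4|5)=+1; (−1)^{0·6·2}·(+1)^6·(+1)^0 = +1.
v=11: a=11^2·(≡3), b=11^-2·(≡5) mod 11; (3|11)=+1, (5|11)=+1; (−1)^{2·-2·5}·(+1)^-2·(+1)^2 = +1.
v=17: a=17^-1·(≡7), b=17^0·(≡12) mod 17; (7|17)=-1, (12|17)=-1; (−1)^{-1·0·8}·(-1)^0·(-1)^-1 = -1.
v=19: a=19^1·(≡3), b=19^1·(≡4) mod 19; (3|19)=-1, (4|19)=+1; (−1)^{1·1·9}·(-1)^1·(+1)^1 = +1.
v=7: a=7^1·(≡3), b=7^-1·(≡4) mod 7; (3|7)=-1, (4|7)=+1; (−1)^{1·-1·3}·(-1)^-1·(+1)^1 = +1.
v=2: v_2(a)=2, v_2(b)=-1; units ≡ 3, 3 (mod 8); ε·ε+αω+βω = 1·1+2·1+-1·1 ≡ 0  ⇒  (a,b)_2 = +1.
v=∞: -2261 < 0 and -266 < 0  ⇒  (a,b)_∞ = -1.
(-2261, -266 / ℚ) ramifies at {17, ∞}: a division algebra.

[17, inf]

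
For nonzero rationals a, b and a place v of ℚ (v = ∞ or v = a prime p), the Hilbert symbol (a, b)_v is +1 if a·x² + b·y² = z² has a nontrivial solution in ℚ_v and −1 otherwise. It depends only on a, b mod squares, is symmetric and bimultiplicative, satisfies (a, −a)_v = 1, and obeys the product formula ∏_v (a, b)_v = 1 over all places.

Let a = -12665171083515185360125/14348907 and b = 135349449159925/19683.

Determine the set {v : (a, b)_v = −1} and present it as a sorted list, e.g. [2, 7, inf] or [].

Mod squares: a ≡ -15015, b ≡ 39. Check v ∈ {∞, 2, 3, 5, 7, 11, 13, 17, 29}.
v=13: a=13^1·(≡11), b=13^1·(≡10) mod 13; (11|13)=-1, (10|13)=+1; (−1)^{1·1·6}·(-1)^1·(+1)^1 = -1.
v=3: a=3^-15·(≡2), b=3^-9·(≡1) mod 3; (2|3)=-1, (1|3)=+1; (−1)^{-15·-9·1}·(-1)^-9·(+1)^-15 = +1.
v=2: v_2(a)=0, v_2(b)=0; units ≡ 1, 7 (mod 8); ε·ε+αω+βω = 0·1+0·0+0·0 ≡ 0  ⇒  (a,b)_2 = +1.
v=11: a=11^3·(≡2), b=11^2·(≡2) mod 11; (2|11)=-1, (2|11)=-1; (−1)^{3·2·5}·(-1)^2·(-1)^3 = -1.
v=29: a=29^4·(≡24), b=29^2·(≡12) mod 29; (24|29)=+1, (12|29)=-1; (−1)^{4·2·14}·(+1)^2·(-1)^4 = +1.
v=17: a=17^6·(≡15), b=17^4·(≡10) mod 17; (15|17)=+1, (10|17)=-1; (−1)^{6·4·8}·(+1)^4·(-1)^6 = +1.
v=∞: -15015 < 0 and 39 > 0  ⇒  (a,b)_∞ = +1.
v=7: a=7^3·(≡1), b=7^2·(≡4) mod 7; (1|7)=+1, (4|7)=+1; (−1)^{3·2·3}·(+1)^2·(+1)^3 = +1.
v=5: a=5^3·(≡2), b=5^2·(≡4) mod 5; (2|5)=-1, (4|5)=+1; (−1)^{3·2·2}·(-1)^2·(+1)^3 = +1.
Ram(-15015, 39) = {11, 13}; no ℚ_11-point on the conic.

[11, 13]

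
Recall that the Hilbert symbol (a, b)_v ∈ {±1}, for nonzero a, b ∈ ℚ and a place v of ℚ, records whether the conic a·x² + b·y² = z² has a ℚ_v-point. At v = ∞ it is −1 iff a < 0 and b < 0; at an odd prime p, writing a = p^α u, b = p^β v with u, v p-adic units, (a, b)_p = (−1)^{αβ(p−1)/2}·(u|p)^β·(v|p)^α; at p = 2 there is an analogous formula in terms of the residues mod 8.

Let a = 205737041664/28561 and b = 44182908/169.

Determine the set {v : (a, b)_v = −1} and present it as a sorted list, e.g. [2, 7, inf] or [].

(a, b) ≡ (759, 23) mod (ℚ^×)²; places V = {2, 3, 7, 11, 13, 23, ∞}.
(a,b)_2: α=8, β=2; u≡7, v≡7 (mod 8); ε(u)ε(v)=1·1, αω(v)=8·0, βω(u)=2·0; sum ≡ 1  ⇒  -1.
(a,b)_3: α=3, u≡1; β=4, v≡2 (mod 3); (1|3)=+1, (2|3)=-1; sign (−1)^0·+1^4·-1^3 = -1.
(a,b)_7: α=6, u≡3; β=2, v≡1 (mod 7); (3|7)=-1, (1|7)=+1; sign (−1)^0·-1^2·+1^6 = +1.
(a,b)_23: α=1, u≡14; β=1, v≡16 (mod 23); (14|23)=-1, (16|23)=+1; sign (−1)^1·-1^1·+1^1 = +1.
(a,b)_13: α=-4, u≡11; β=-2, v≡3 (mod 13); (11|13)=-1, (3|13)=+1; sign (−1)^0·-1^-2·+1^-4 = +1.
(a,b)_11: α=1, u≡1; β=2, v≡9 (mod 11); (1|11)=+1, (9|11)=+1; sign (−1)^0·+1^2·+1^1 = +1.
(a,b)_∞: sgn(759)=+, sgn(23)=+, so +1.
(759, 23 / ℚ) ramifies at {2, 3}: a division algebra.

[2, 3]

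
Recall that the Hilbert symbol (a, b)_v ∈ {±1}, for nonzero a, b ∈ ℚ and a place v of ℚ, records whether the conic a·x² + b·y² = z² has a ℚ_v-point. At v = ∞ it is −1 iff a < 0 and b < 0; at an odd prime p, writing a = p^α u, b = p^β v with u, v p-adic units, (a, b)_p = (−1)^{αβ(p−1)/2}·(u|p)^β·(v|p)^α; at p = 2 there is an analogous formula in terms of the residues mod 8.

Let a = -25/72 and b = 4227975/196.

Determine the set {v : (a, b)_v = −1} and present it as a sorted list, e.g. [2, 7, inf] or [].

(a, b) ≡ (-2, 18791) mod (ℚ^×)²; places V = {2, 3, 5, 7, 19, 23, 43, ∞}.
(a,b)_∞: sgn(-2)=−, sgn(18791)=+, so +1.
(a,b)_3: α=-2, u≡1; β=2, v≡2 (mod 3); (1|3)=+1, (2|3)=-1; sign (−1)^0·+1^2·-1^-2 = +1.
(a,b)_2: α=-3, β=-2; u≡7, v≡7 (mod 8); ε(u)ε(v)=1·1, αω(v)=-3·0, βω(u)=-2·0; sum ≡ 1  ⇒  -1.
(a,b)_19: α=0, u≡11; β=1, v≡9 (mod 19); (11|19)=+1, (9|19)=+1; sign (−1)^0·+1^1·+1^0 = +1.
(a,b)_7: α=0, u≡5; β=-2, v≡6 (mod 7); (5|7)=-1, (6|7)=-1; sign (−1)^0·-1^-2·-1^0 = +1.
(a,b)_5: α=2, u≡2; β=2, v≡4 (mod 5); (2|5)=-1, (4|5)=+1; sign (−1)^0·-1^2·+1^2 = +1.
(a,b)_23: α=0, u≡7; β=1, v≡18 (mod 23); (7|23)=-1, (18|23)=+1; sign (−1)^0·-1^1·+1^0 = -1.
(a,b)_43: α=0, u≡11; β=1, v≡28 (mod 43); (11|43)=+1, (28|43)=-1; sign (−1)^0·+1^1·-1^0 = +1.
Ram(-2, 18791) = {2, 23}; no ℚ_2-point on the conic.

[2, 23]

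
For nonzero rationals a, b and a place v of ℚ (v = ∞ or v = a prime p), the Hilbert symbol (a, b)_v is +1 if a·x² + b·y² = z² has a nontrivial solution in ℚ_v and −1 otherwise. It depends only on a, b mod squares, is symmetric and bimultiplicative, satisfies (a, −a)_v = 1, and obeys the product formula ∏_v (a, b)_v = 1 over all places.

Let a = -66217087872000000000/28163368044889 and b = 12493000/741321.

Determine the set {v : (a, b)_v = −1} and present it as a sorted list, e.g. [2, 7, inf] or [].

Mod squares: a ≡ -20995, b ≡ 130. Check v ∈ {∞, 2, 3, 5, 7, 11, 13, 17, 19, 31, 41}.
v=41: a=41^-6·(≡3), b=41^-2·(≡11) mod 41; (3|41)=-1, (11|41)=-1; (−1)^{-6·-2·20}·(-1)^-2·(-1)^-6 = +1.
v=3: a=3^6·(≡2), b=3^-2·(≡1) mod 3; (2|3)=-1, (1|3)=+1; (−1)^{6·-2·1}·(-1)^-2·(+1)^6 = +1.
v=31: a=31^0·(≡11), b=31^2·(≡23) mod 31; (11|31)=-1, (23|31)=-1; (−1)^{0·2·15}·(-1)^2·(-1)^0 = +1.
v=2: v_2(a)=16, v_2(b)=3; units ≡ 5, 1 (mod 8); ε·ε+αω+βω = 0·0+16·0+3·1 ≡ 1  ⇒  (a,b)_2 = -1.
v=5: a=5^9·(≡4), b=5^3·(≡4) mod 5; (4|5)=+1, (4|5)=+1; (−1)^{9·3·2}·(+1)^3·(+1)^9 = +1.
v=∞: -20995 < 0 and 130 > 0  ⇒  (a,b)_∞ = +1.
v=17: a=17^1·(≡6), b=17^0·(≡3) mod 17; (6|17)=-1, (3|17)=-1; (−1)^{1·0·8}·(-1)^0·(-1)^1 = -1.
v=11: a=11^-2·(≡3), b=11^0·(≡4) mod 11; (3|11)=+1, (4|11)=+1; (−1)^{-2·0·5}·(+1)^0·(+1)^-2 = +1.
v=13: a=13^3·(≡9), b=13^1·(≡3) mod 13; (9|13)=+1, (3|13)=+1; (−1)^{3·1·6}·(+1)^1·(+1)^3 = +1.
v=19: a=19^1·(≡6), b=19^0·(≡16) mod 19; (6|19)=+1, (16|19)=+1; (−1)^{1·0·9}·(+1)^0·(+1)^1 = +1.
v=7: a=7^-2·(≡6), b=7^-2·(≡1) mod 7; (6|7)=-1, (1|7)=+1; (−1)^{-2·-2·3}·(-1)^-2·(+1)^-2 = +1.
(-20995, 130 / ℚ) ramifies at {2, 17}: a division algebra.

[2, 17]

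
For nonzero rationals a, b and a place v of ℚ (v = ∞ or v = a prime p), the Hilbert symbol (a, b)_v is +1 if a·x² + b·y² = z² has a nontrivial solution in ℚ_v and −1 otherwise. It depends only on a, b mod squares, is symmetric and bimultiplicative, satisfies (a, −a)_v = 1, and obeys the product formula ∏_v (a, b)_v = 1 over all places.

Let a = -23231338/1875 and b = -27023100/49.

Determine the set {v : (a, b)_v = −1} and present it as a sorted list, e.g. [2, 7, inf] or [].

Mod squares: a ≡ -69694014, b ≡ -1599. Check v ∈ {∞, 2, 3, 5, 7, 13, 19, 31, 37, 41}.
v=∞: -69694014 < 0 and -1599 < 0  ⇒  (a,b)_∞ = -1.
v=3: a=3^-1·(≡2), b=3^1·(≡1) mod 3; (2|3)=-1, (1|3)=+1; (−1)^{-1·1·1}·(-1)^1·(+1)^-1 = +1.
v=5: a=5^-4·(≡4), b=5^2·(≡4) mod 5; (4|5)=+1, (4|5)=+1; (−1)^{-4·2·2}·(+1)^2·(+1)^-4 = +1.
v=41: a=41^1·(≡11), b=41^1·(≡2) mod 41; (11|41)=-1, (2|41)=+1; (−1)^{1·1·20}·(-1)^1·(+1)^1 = -1.
v=37: a=37^1·(≡11), b=37^0·(≡6) mod 37; (11|37)=+1, (6|37)=-1; (−1)^{1·0·18}·(+1)^0·(-1)^1 = -1.
v=2: v_2(a)=1, v_2(b)=2; units ≡ 1, 1 (mod 8); ε·ε+αω+βω = 0·0+1·0+2·0 ≡ 0  ⇒  (a,b)_2 = +1.
v=19: a=19^1·(≡15), b=19^0·(≡1) mod 19; (15|19)=-1, (1|19)=+1; (−1)^{1·0·9}·(-1)^0·(+1)^1 = +1.
v=31: a=31^1·(≡8), b=31^0·(≡26) mod 31; (8|31)=+1, (26|31)=-1; (−1)^{1·0·15}·(+1)^0·(-1)^1 = -1.
v=7: a=7^0·(≡4), b=7^-2·(≡1) mod 7; (4|7)=+1, (1|7)=+1; (−1)^{0·-2·3}·(+1)^-2·(+1)^0 = +1.
v=13: a=13^1·(≡2), b=13^3·(≡5) mod 13; (2|13)=-1, (5|13)=-1; (−1)^{1·3·6}·(-1)^3·(-1)^1 = +1.
Ram(-69694014, -1599) = {31, 37, 41, ∞}; no ℚ_31-point on the conic.

[31, 37, 41, inf]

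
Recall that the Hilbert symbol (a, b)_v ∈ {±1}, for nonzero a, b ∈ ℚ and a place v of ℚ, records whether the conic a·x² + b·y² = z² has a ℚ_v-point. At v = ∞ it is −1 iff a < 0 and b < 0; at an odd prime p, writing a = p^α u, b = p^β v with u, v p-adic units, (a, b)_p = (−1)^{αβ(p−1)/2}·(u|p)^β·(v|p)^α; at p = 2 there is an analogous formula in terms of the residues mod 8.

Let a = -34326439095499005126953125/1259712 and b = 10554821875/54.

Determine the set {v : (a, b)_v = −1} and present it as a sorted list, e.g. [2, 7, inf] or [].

(a, b) ≡ (-1479, 350610) mod (ℚ^×)²; places V = {2, 3, 5, 13, 17, 29, 31, ∞}.
(a,b)_29: α=3, u≡5; β=1, v≡27 (mod 29); (5|29)=+1, (27|29)=-1; sign (−1)^0·+1^1·-1^3 = -1.
(a,b)_∞: sgn(-1479)=−, sgn(350610)=+, so +1.
(a,b)_31: α=2, u≡28; β=1, v≡22 (mod 31); (28|31)=+1, (22|31)=-1; sign (−1)^0·+1^1·-1^2 = +1.
(a,b)_17: α=5, u≡9; β=2, v≡9 (mod 17); (9|17)=+1, (9|17)=+1; sign (−1)^0·+1^2·+1^5 = +1.
(a,b)_3: α=-9, u≡2; β=-3, v≡2 (mod 3); (2|3)=-1, (2|3)=-1; sign (−1)^1·-1^-3·-1^-9 = -1.
(a,b)_5: α=14, u≡4; β=5, v≡2 (mod 5); (4|5)=+1, (2|5)=-1; sign (−1)^0·+1^5·-1^14 = +1.
(a,b)_13: α=2, u≡10; β=1, v≡2 (mod 13); (10|13)=+1, (2|13)=-1; sign (−1)^0·+1^1·-1^2 = +1.
(a,b)_2: α=-6, β=-1; u≡1, v≡1 (mod 8); ε(u)ε(v)=0·0, αω(v)=-6·0, βω(u)=-1·0; sum ≡ 0  ⇒  +1.
(-1479, 350610 / ℚ) ramifies at {3, 29}: a division algebra.

[3, 29]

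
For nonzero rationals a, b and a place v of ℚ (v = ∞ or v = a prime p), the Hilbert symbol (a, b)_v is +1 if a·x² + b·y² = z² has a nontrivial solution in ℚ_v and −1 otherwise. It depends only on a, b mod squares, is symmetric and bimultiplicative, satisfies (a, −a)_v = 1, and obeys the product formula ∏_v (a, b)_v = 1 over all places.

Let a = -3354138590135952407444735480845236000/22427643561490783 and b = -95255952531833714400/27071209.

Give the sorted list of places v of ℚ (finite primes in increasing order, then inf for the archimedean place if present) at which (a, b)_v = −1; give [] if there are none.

(a, b) ≡ (-15470, -1326) mod (ℚ^×)²; places V = {2, 3, 5, 7, 11, 13, 17, 23, 29, 41, 43, 47, ∞}.
(a,b)_3: α=6, u≡1; β=3, v≡2 (mod 3); (1|3)=+1, (2|3)=-1; sign (−1)^0·+1^3·-1^6 = +1.
(a,b)_∞: sgn(-15470)=−, sgn(-1326)=−, so -1.
(a,b)_43: α=-4, u≡10; β=-2, v≡37 (mod 43); (10|43)=+1, (37|43)=-1; sign (−1)^0·+1^-2·-1^-4 = +1.
(a,b)_5: α=3, u≡4; β=2, v≡1 (mod 5); (4|5)=+1, (1|5)=+1; sign (−1)^0·+1^2·+1^3 = +1.
(a,b)_29: α=4, u≡28; β=2, v≡14 (mod 29); (28|29)=+1, (14|29)=-1; sign (−1)^0·+1^2·-1^4 = +1.
(a,b)_23: α=-2, u≡9; β=0, v≡16 (mod 23); (9|23)=+1, (16|23)=+1; sign (−1)^0·+1^0·+1^-2 = +1.
(a,b)_13: α=3, u≡2; β=3, v≡6 (mod 13); (2|13)=-1, (6|13)=-1; sign (−1)^0·-1^3·-1^3 = +1.
(a,b)_17: α=9, u≡4; β=5, v≡11 (mod 17); (4|17)=+1, (11|17)=-1; sign (−1)^0·+1^5·-1^9 = -1.
(a,b)_2: α=5, β=5; u≡1, v≡1 (mod 8); ε(u)ε(v)=0·0, αω(v)=5·0, βω(u)=5·0; sum ≡ 0  ⇒  +1.
(a,b)_7: α=-1, u≡4; β=0, v≡1 (mod 7); (4|7)=+1, (1|7)=+1; sign (−1)^0·+1^0·+1^-1 = +1.
(a,b)_47: α=2, u≡38; β=0, v≡18 (mod 47); (38|47)=-1, (18|47)=+1; sign (−1)^0·-1^0·+1^2 = +1.
(a,b)_41: α=4, u≡24; β=2, v≡29 (mod 41); (24|41)=-1, (29|41)=-1; sign (−1)^0·-1^2·-1^4 = +1.
(a,b)_11: α=-6, u≡8; β=-4, v≡1 (mod 11); (8|11)=-1, (1|11)=+1; sign (−1)^0·-1^-4·+1^-6 = +1.
|Ram(-15470, -1326)| = 2, even; anisotropic at {17, ∞}.

[17, inf]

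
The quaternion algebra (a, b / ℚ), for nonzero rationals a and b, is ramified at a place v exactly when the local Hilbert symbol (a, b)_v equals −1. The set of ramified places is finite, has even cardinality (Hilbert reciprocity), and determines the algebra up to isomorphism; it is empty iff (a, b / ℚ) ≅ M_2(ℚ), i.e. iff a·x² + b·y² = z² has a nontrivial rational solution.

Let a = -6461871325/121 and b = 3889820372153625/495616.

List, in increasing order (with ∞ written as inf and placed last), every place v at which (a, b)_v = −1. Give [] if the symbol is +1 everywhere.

(a, b) ≡ (-13, 105) mod (ℚ^×)²; places V = {2, 3, 5, 7, 11, 13, ∞}.
(a,b)_7: α=6, u≡2; β=9, v≡4 (mod 7); (2|7)=+1, (4|7)=+1; sign (−1)^0·+1^9·+1^6 = +1.
(a,b)_11: α=-2, u≡3; β=-2, v≡2 (mod 11); (3|11)=+1, (2|11)=-1; sign (−1)^0·+1^-2·-1^-2 = +1.
(a,b)_3: α=0, u≡2; β=3, v≡2 (mod 3); (2|3)=-1, (2|3)=-1; sign (−1)^0·-1^3·-1^0 = -1.
(a,b)_5: α=2, u≡2; β=3, v≡4 (mod 5); (2|5)=-1, (4|5)=+1; sign (−1)^0·-1^3·+1^2 = -1.
(a,b)_2: α=0, β=-12; u≡3, v≡1 (mod 8); ε(u)ε(v)=1·0, αω(v)=0·0, βω(u)=-12·1; sum ≡ 0  ⇒  +1.
(a,b)_∞: sgn(-13)=−, sgn(105)=+, so +1.
(a,b)_13: α=3, u≡3; β=4, v≡3 (mod 13); (3|13)=+1, (3|13)=+1; sign (−1)^0·+1^4·+1^3 = +1.
|Ram(-13, 105)| = 2, even; anisotropic at {3, 5}.

[3, 5]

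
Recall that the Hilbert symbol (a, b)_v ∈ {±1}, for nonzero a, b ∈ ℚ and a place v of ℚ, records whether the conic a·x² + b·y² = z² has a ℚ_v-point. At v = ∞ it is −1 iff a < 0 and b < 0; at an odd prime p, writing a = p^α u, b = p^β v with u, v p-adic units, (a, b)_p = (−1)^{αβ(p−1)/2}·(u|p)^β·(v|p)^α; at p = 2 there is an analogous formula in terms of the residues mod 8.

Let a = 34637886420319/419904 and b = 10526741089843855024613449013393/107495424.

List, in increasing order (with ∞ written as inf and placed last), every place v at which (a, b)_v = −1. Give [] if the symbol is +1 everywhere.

[13, 17, 31, 43]

Mod squares: a ≡ 6775639, b ≡ 12857. Check v ∈ {∞, 2, 3, 7, 13, 17, 19, 23, 31, 43}.
v=∞: 6775639 > 0 and 12857 > 0  ⇒  (a,b)_∞ = +1.
v=3: a=3^-8·(≡1), b=3^-8·(≡2) mod 3; (1|3)=+1, (2|3)=-1; (−1)^{-8·-8·1}·(+1)^-8·(-1)^-8 = +1.
v=23: a=23^1·(≡6), b=23^1·(≡22) mod 23; (6|23)=+1, (22|23)=-1; (−1)^{1·1·11}·(+1)^1·(-1)^1 = +1.
v=7: a=7^2·(≡5), b=7^4·(≡3) mod 7; (5|7)=-1, (3|7)=-1; (−1)^{2·4·3}·(-1)^4·(-1)^2 = +1.
v=13: a=13^1·(≡5), b=13^3·(≡4) mod 13; (5|13)=-1, (4|13)=+1; (−1)^{1·3·6}·(-1)^3·(+1)^1 = -1.
v=19: a=19^2·(≡7), b=19^6·(≡14) mod 19; (7|19)=+1, (14|19)=-1; (−1)^{2·6·9}·(+1)^6·(-1)^2 = +1.
v=31: a=31^1·(≡5), b=31^2·(≡13) mod 31; (5|31)=+1, (13|31)=-1; (−1)^{1·2·15}·(+1)^2·(-1)^1 = -1.
v=43: a=43^1·(≡25), b=43^3·(≡16) mod 43; (25|43)=+1, (16|43)=+1; (−1)^{1·3·21}·(+1)^3·(+1)^1 = -1.
v=17: a=17^3·(≡13), b=17^6·(≡11) mod 17; (13|17)=+1, (11|17)=-1; (−1)^{3·6·8}·(+1)^6·(-1)^3 = -1.
v=2: v_2(a)=-6, v_2(b)=-14; units ≡ 7, 1 (mod 8); ε·ε+αω+βω = 1·0+-6·0+-14·0 ≡ 0  ⇒  (a,b)_2 = +1.
Ram(6775639, 12857) = {13, 17, 31, 43}; no ℚ_13-point on the conic.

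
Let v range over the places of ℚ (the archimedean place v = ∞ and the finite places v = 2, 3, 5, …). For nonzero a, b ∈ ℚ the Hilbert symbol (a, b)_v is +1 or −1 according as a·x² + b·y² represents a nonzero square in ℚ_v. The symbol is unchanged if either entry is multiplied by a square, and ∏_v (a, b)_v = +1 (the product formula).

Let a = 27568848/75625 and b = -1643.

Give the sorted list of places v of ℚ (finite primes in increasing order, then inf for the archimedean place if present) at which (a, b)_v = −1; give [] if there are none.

[31, 37, 43, 53]

(a, b) ≡ (4773, -1643) mod (ℚ^×)²; places V = {2, 3, 5, 11, 19, 31, 37, 43, 53, ∞}.
(a,b)_53: α=0, u≡27; β=1, v≡22 (mod 53); (27|53)=-1, (22|53)=-1; sign (−1)^0·-1^1·-1^0 = -1.
(a,b)_11: α=-2, u≡6; β=0, v≡7 (mod 11); (6|11)=-1, (7|11)=-1; sign (−1)^0·-1^0·-1^-2 = +1.
(a,b)_31: α=0, u≡11; β=1, v≡9 (mod 31); (11|31)=-1, (9|31)=+1; sign (−1)^0·-1^1·+1^0 = -1.
(a,b)_2: α=4, β=0; u≡5, v≡5 (mod 8); ε(u)ε(v)=0·0, αω(v)=4·1, βω(u)=0·1; sum ≡ 0  ⇒  +1.
(a,b)_5: α=-4, u≡3; β=0, v≡2 (mod 5); (3|5)=-1, (2|5)=-1; sign (−1)^0·-1^0·-1^-4 = +1.
(a,b)_3: α=1, u≡1; β=0, v≡1 (mod 3); (1|3)=+1, (1|3)=+1; sign (−1)^0·+1^0·+1^1 = +1.
(a,b)_43: α=1, u≡21; β=0, v≡34 (mod 43); (21|43)=+1, (34|43)=-1; sign (−1)^0·+1^0·-1^1 = -1.
(a,b)_37: α=1, u≡13; β=0, v≡22 (mod 37); (13|37)=-1, (22|37)=-1; sign (−1)^0·-1^0·-1^1 = -1.
(a,b)_19: α=2, u≡9; β=0, v≡10 (mod 19); (9|19)=+1, (10|19)=-1; sign (−1)^0·+1^0·-1^2 = +1.
(a,b)_∞: sgn(4773)=+, sgn(-1643)=−, so +1.
(4773, -1643 / ℚ) ramifies at {31, 37, 43, 53}: a division algebra.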